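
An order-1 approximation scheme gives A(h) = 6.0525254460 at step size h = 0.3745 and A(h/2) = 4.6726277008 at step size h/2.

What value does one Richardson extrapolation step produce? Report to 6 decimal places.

Method order is 1; weight 2^1 = 2.
2*4.6726277008 − 6.0525254460 = 3.2927299556
Denominator 2 − 1 = 1.
Result: 3.2927299556
Gap between inputs: 1.380e+00; correction applied: −1.3798977452.

3.292730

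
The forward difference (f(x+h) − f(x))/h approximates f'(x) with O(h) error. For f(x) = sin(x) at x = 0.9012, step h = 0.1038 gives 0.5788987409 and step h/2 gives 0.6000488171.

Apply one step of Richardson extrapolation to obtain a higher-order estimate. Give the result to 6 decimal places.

0.621199

Leading term ∝ h^1; use weight 2 = 2^1.
Difference of the inputs: 0.6000488171 − 0.5788987409 = 0.0211500762
Correction (A(h/2) − A(h))/(2 − 1) = 0.0211500762/1 = 0.0211500762
R = A(h/2) + (A(h/2) − A(h))/1 = 0.6000488171 + 0.0211500762 = 0.6211988933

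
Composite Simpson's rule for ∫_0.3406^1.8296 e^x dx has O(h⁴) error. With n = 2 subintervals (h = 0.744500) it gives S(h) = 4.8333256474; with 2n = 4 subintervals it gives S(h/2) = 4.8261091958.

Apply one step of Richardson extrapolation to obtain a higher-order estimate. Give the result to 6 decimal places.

4.825628

Leading term ∝ h^4; use weight 16 = 2^4.
16·4.8261091958 − 4.8333256474 = 72.3844214854
Denominator 16 − 1 = 15.
(16·4.8261091958 − 4.8333256474)/(16 − 1) = 4.8256280990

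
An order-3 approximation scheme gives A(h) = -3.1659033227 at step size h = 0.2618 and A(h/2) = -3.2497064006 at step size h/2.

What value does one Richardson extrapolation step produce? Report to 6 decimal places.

The method has order 3: 2^3 = 8.
Top: 8(-3.2497064006) − (-3.1659033227) = -22.8317478821
R = (-22.8317478821)/7 = -3.2616782689

-3.261678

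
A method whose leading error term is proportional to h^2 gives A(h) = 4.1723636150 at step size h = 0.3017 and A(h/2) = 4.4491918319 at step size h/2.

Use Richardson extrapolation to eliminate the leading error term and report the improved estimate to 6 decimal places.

Error is O(h^2); halving h shrinks it by 2^2 = 4.
Numerator 4*A(h/2) − A(h) = 4*4.4491918319 − 4.1723636150 = 13.6244037126
Denominator 4 − 1 = 3.
(4*4.4491918319 − 4.1723636150)/(4 − 1) = 4.5414679042

4.541468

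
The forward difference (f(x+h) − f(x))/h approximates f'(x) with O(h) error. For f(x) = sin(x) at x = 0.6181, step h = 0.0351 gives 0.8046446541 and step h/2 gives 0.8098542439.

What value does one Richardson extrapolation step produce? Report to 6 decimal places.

0.815064

The method has order 1: 2^1 = 2.
2·0.8098542439 = 1.6197084878; subtract 0.8046446541 → 0.8150638337
Divide by 2^1 − 1 = 1.
Extrapolated: 0.8150638337 / 1 = 0.8150638337
Correction |R − A(h/2)| = 5.210e-03; gap |A(h/2) − A(h)| = 5.210e-03.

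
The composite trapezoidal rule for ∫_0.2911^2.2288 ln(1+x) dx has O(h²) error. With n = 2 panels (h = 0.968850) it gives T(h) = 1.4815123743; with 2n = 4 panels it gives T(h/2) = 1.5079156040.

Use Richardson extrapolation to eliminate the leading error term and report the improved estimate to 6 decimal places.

1.516717

The method has order 2: 2^2 = 4.
Weighted: 6.0316624160 − 1.4815123743 = 4.5501500417
R = 4.5501500417/3 = 1.5167166806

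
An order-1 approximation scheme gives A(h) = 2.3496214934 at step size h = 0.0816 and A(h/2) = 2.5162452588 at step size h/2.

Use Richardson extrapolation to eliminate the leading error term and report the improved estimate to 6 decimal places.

2.682869

r = 1, so 2^r = 2.
2×2.5162452588 − 2.3496214934 = 2.6828690242
Divide by 2^1 − 1 = 1.
Extrapolated: 2.6828690242 / 1 = 2.6828690242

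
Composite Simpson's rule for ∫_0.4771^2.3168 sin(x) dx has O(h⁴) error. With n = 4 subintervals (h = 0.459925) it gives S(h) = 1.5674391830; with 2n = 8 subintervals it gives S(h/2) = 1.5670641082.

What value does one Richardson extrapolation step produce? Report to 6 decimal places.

1.567039

The method has order 4: 2^4 = 16.
16 × 1.5670641082 − 1.5674391830 = 23.5055865482
(16 × 1.5670641082 − 1.5674391830)/(16 − 1) = 1.5670391032
Gap between inputs: 3.751e-04; correction applied: −0.0000250050.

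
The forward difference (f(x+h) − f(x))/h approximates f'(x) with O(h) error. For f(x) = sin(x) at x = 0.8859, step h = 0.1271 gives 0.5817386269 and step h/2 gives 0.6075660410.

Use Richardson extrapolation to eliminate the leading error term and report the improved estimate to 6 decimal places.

0.633393

r = 1, so 2^r = 2.
Weighted: 1.2151320820 − 0.5817386269 = 0.6333934551
Denominator 2 − 1 = 1.
0.6333934551 ÷ 1 = 0.6333934551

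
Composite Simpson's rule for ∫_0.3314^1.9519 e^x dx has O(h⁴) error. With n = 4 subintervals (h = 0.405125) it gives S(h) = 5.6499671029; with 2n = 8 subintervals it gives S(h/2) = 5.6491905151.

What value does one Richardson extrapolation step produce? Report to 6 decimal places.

5.649139

r = 4: numerator weight 16, denominator 15.
16×5.6491905151 = 90.3870482416; 90.3870482416 − 5.6499671029 = 84.7370811387
Divide by 2^4 − 1 = 15.
So the Richardson estimate is 5.6491387426.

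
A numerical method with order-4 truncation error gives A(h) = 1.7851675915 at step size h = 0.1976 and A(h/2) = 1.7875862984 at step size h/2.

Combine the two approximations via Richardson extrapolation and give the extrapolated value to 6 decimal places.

1.787748

Leading term ∝ h^4; use weight 16 = 2^4.
Weighted: 28.6013807744 − 1.7851675915 = 26.8162131829
R = 26.8162131829/15 = 1.7877475455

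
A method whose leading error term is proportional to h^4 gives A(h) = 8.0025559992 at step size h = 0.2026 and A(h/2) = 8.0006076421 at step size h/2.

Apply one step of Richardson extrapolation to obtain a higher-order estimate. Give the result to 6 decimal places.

The method has order 4: 2^4 = 16.
Top: 16(8.0006076421) − (8.0025559992) = 120.0071662744
(16 × 8.0006076421 − 8.0025559992)/(16 − 1) = 8.0004777516

8.000478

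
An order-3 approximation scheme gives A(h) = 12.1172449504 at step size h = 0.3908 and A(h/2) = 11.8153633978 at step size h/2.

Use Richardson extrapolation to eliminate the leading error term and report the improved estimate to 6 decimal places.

r = 3, so 2^r = 8.
Weighted: 94.5229071824 − 12.1172449504 = 82.4056622320
Denominator 8 − 1 = 7.
Extrapolated: 82.4056622320 / 7 = 11.7722374617

11.772237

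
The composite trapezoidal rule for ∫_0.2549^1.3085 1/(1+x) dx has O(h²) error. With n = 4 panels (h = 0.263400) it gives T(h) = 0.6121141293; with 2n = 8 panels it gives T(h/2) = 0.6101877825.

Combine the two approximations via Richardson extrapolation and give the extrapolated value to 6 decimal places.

0.609546

The method has order 2: 2^2 = 4.
Weighted: 2.4407511300 − 0.6121141293 = 1.8286370007
Extrapolated: 1.8286370007 / 3 = 0.6095456669
Correction |R − A(h/2)| = 6.421e-04; gap |A(h/2) − A(h)| = 1.926e-03.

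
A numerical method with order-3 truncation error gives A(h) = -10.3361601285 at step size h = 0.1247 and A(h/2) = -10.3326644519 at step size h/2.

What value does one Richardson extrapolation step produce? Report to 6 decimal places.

-10.332165

r = 3, so 2^r = 8.
A(h/2) − A(h) = -10.3326644519 − (-10.3361601285) = 0.0034956766
Divide by 2^3 − 1 = 7: 0.0034956766/7 = 0.0004993824
R = -10.3326644519 + 0.0004993824 = -10.3321650695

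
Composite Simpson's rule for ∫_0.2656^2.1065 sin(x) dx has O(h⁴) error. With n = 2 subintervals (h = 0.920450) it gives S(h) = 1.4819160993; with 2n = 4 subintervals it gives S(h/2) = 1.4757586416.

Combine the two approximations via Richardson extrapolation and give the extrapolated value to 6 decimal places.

Order 4 gives 2^r = 16 and 2^r − 1 = 15.
Top: 16(1.4757586416) − (1.4819160993) = 22.1302221663
Divide by 2^4 − 1 = 15.
R = 22.1302221663/15 = 1.4753481444

1.475348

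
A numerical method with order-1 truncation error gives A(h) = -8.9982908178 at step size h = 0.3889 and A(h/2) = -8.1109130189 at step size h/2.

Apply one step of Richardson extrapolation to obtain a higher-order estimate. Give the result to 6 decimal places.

r = 1, so 2^r = 2.
2×(-8.1109130189) = -16.2218260378; (-16.2218260378) − (-8.9982908178) = -7.2235352200
Denominator 2 − 1 = 1.
So the Richardson estimate is -7.2235352200.
Gap between inputs: 8.874e-01; correction applied: +0.8873777989.

-7.223535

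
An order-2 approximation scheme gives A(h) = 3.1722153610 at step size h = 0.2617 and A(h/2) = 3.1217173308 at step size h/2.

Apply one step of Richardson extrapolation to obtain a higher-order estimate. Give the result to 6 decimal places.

r = 2, so 2^r = 4.
Top: 4(3.1217173308) − (3.1722153610) = 9.3146539622
Divide by 2^2 − 1 = 3.
So the Richardson estimate is 3.1048846541.

3.104885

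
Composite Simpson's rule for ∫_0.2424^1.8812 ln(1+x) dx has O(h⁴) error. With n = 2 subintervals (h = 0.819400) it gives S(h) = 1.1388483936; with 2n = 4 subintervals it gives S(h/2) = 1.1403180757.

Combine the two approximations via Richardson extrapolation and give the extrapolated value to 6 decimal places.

Leading term ∝ h^4; use weight 16 = 2^4.
Top: 16(1.1403180757) − (1.1388483936) = 17.1062408176
(16×1.1403180757 − 1.1388483936)/(16 − 1) = 1.1404160545
Shift from A(h/2): +0.0000979788.

1.140416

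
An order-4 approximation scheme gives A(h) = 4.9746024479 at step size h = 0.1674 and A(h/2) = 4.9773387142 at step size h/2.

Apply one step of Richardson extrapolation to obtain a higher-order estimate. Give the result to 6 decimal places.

4.977521

Order 4 gives 2^r = 16 and 2^r − 1 = 15.
Top: 16(4.9773387142) − (4.9746024479) = 74.6628169793
Denominator 16 − 1 = 15.
74.6628169793 ÷ 15 = 4.9775211320
Gap between inputs: 2.736e-03; correction applied: +0.0001824178.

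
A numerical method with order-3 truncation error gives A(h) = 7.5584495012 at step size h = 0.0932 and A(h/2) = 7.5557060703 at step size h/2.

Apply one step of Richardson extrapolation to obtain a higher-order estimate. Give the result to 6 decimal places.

Leading term ∝ h^3; use weight 8 = 2^3.
Numerator 8*A(h/2) − A(h) = 8*7.5557060703 − 7.5584495012 = 52.8871990612
Divide by 2^3 − 1 = 7.
Result: 7.5553141516

7.555314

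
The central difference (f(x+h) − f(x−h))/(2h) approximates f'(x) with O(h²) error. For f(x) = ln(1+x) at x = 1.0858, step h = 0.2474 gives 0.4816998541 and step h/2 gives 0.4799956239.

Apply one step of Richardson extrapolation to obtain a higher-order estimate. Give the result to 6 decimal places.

0.479428

Leading term ∝ h^2; use weight 4 = 2^2.
4×0.4799956239 = 1.9199824956; subtract 0.4816998541 → 1.4382826415
(4×0.4799956239 − 0.4816998541)/(4 − 1) = 0.4794275472
Gap between inputs: 1.704e-03; correction applied: −0.0005680767.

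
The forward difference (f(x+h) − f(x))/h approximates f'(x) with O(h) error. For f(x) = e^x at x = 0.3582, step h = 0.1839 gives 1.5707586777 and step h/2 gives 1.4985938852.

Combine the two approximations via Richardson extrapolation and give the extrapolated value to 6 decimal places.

Method order is 1; weight 2^1 = 2.
Difference of the inputs: 1.4985938852 − 1.5707586777 = -0.0721647925
Divide by 2^1 − 1 = 1: (-0.0721647925)/1 = -0.0721647925
R = 1.4985938852 − 0.0721647925 = 1.4264290927

1.426429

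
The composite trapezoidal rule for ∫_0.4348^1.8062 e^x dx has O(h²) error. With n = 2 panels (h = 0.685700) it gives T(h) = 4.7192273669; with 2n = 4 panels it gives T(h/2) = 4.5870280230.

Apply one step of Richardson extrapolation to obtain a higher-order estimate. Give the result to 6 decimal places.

4.542962

r = 2, so 2^r = 4.
4·4.5870280230 = 18.3481120920; 18.3481120920 − 4.7192273669 = 13.6288847251
Divide by 2^2 − 1 = 3.
(4·4.5870280230 − 4.7192273669)/(4 − 1) = 4.5429615750
Shift from A(h/2): −0.0440664480.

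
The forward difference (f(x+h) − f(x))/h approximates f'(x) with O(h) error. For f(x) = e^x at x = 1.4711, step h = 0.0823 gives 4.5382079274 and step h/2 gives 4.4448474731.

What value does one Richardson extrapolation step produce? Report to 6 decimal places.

r = 1: numerator weight 2, denominator 1.
Top: 2(4.4448474731) − (4.5382079274) = 4.3514870188
Denominator 2 − 1 = 1.
Extrapolated: 4.3514870188 / 1 = 4.3514870188

4.351487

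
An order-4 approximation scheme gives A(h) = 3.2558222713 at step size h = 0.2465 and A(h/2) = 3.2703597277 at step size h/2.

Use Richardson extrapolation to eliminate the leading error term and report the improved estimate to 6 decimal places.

3.271329

With r = 4 the leading error scales as h^4, so the weight is 2^4 = 16.
Numerator 16 × A(h/2) − A(h) = 16 × 3.2703597277 − 3.2558222713 = 49.0699333719
(16 × 3.2703597277 − 3.2558222713)/(16 − 1) = 3.2713288915
Correction |R − A(h/2)| = 9.692e-04; gap |A(h/2) − A(h)| = 1.454e-02.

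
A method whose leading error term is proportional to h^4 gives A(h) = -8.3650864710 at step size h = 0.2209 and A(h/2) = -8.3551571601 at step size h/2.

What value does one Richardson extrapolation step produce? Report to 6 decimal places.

-8.354495

Method order is 4; weight 2^4 = 16.
2^4·A(h/2) = -133.6825145616; minus A(h) gives -125.3174280906.
Denominator 16 − 1 = 15.
So the Richardson estimate is -8.3544952060.
Gap between inputs: 9.929e-03; correction applied: +0.0006619541.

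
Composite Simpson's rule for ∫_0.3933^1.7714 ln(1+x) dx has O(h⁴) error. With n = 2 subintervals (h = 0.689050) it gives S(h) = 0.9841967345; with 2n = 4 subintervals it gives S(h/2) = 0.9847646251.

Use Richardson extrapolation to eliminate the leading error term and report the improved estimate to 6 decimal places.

r = 4: numerator weight 16, denominator 15.
Weighted: 15.7562340016 − 0.9841967345 = 14.7720372671
Denominator 16 − 1 = 15.
Extrapolated: 14.7720372671 / 15 = 0.9848024845

0.984802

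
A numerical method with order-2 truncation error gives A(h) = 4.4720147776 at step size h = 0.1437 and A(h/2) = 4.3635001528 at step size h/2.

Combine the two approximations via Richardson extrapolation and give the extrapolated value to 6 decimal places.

4.327329

Error is O(h^2); halving h shrinks it by 2^2 = 4.
Top: 4(4.3635001528) − (4.4720147776) = 12.9819858336
(4*4.3635001528 − 4.4720147776)/(4 − 1) = 4.3273286112
Gap between inputs: 1.085e-01; correction applied: −0.0361715416.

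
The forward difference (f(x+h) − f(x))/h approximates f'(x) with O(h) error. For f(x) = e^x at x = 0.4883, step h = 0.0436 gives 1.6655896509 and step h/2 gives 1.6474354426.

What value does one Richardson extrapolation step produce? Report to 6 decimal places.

Leading term ∝ h^1; use weight 2 = 2^1.
2*1.6474354426 = 3.2948708852; 3.2948708852 − 1.6655896509 = 1.6292812343
Divide by 2^1 − 1 = 1.
R = 1.6292812343/1 = 1.6292812343
Gap between inputs: 1.815e-02; correction applied: −0.0181542083.

1.629281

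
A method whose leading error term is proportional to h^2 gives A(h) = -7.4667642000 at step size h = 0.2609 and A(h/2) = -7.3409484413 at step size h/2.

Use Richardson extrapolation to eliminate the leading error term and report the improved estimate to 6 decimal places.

Method order is 2; weight 2^2 = 4.
Weighted: (-29.3637937652) − (-7.4667642000) = -21.8970295652
Extrapolated: (-21.8970295652) / 3 = -7.2990098551

-7.299010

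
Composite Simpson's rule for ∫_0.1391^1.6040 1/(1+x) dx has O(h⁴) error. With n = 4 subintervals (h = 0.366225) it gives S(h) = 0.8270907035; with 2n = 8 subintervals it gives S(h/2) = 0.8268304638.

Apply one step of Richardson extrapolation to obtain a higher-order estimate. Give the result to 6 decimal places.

0.826813

Method order is 4; weight 2^4 = 16.
Difference of the inputs: 0.8268304638 − 0.8270907035 = -0.0002602397
Divide by 2^4 − 1 = 15: (-0.0002602397)/15 = -0.0000173493
R = 0.8268304638 − 0.0000173493 = 0.8268131145
Correction |R − A(h/2)| = 1.735e-05; gap |A(h/2) − A(h)| = 2.602e-04.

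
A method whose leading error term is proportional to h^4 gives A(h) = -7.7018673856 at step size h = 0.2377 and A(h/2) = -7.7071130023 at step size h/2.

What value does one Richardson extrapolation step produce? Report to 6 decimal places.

-7.707463

Order 4 gives 2^r = 16 and 2^r − 1 = 15.
16*(-7.7071130023) = -123.3138080368; (-123.3138080368) − (-7.7018673856) = -115.6119406512
Extrapolated: (-115.6119406512) / 15 = -7.7074627101
Correction |R − A(h/2)| = 3.497e-04; gap |A(h/2) − A(h)| = 5.246e-03.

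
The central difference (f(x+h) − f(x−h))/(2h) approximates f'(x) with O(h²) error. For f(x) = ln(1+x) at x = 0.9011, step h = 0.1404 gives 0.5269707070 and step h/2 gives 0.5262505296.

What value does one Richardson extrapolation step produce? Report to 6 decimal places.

0.526010

The method has order 2: 2^2 = 4.
4 × 0.5262505296 = 2.1050021184; subtract 0.5269707070 → 1.5780314114
Divide by 2^2 − 1 = 3.
R = 1.5780314114/3 = 0.5260104705
Correction |R − A(h/2)| = 2.401e-04; gap |A(h/2) − A(h)| = 7.202e-04.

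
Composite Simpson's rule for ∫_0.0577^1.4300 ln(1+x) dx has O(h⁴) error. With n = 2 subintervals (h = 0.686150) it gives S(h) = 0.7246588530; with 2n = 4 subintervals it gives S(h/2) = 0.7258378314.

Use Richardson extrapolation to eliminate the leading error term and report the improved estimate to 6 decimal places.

0.725916

The method has order 4: 2^4 = 16.
Top: 16(0.7258378314) − (0.7246588530) = 10.8887464494
Extrapolated: 10.8887464494 / 15 = 0.7259164300
Gap between inputs: 1.179e-03; correction applied: +0.0000785986.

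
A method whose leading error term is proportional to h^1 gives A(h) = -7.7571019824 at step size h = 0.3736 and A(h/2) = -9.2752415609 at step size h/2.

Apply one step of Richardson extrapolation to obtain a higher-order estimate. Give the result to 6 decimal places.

-10.793381

With r = 1 the leading error scales as h^1, so the weight is 2^1 = 2.
Numerator 2 × A(h/2) − A(h) = 2 × (-9.2752415609) − (-7.7571019824) = -10.7933811394
Denominator 2 − 1 = 1.
Result: -10.7933811394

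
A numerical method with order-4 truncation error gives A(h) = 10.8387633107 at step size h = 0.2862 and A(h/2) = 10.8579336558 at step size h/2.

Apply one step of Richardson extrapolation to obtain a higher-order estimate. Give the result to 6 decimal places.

Method order is 4; weight 2^4 = 16.
16·10.8579336558 = 173.7269384928; subtract 10.8387633107 → 162.8881751821
Divide by 2^4 − 1 = 15.
Extrapolated: 162.8881751821 / 15 = 10.8592116788
Gap between inputs: 1.917e-02; correction applied: +0.0012780230.

10.859212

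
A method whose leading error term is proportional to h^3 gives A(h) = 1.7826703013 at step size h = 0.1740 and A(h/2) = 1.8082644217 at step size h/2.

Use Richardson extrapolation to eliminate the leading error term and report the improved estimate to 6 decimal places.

1.811921

Leading term ∝ h^3; use weight 8 = 2^3.
Numerator 8 × A(h/2) − A(h) = 8 × 1.8082644217 − 1.7826703013 = 12.6834450723
Denominator 8 − 1 = 7.
R = 12.6834450723/7 = 1.8119207246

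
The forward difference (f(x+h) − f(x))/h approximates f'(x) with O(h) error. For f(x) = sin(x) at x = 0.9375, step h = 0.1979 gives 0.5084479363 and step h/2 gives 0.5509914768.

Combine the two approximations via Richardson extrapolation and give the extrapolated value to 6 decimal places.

0.593535

The method has order 1: 2^1 = 2.
2×0.5509914768 − 0.5084479363 = 0.5935350173
0.5935350173 ÷ 1 = 0.5935350173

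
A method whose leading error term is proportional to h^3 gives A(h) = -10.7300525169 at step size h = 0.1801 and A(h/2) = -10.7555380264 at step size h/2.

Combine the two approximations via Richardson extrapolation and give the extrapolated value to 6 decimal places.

-10.759179

Order 3 gives 2^r = 8 and 2^r − 1 = 7.
Difference of the inputs: -10.7555380264 − (-10.7300525169) = -0.0254855095
Divide by 2^3 − 1 = 7: (-0.0254855095)/7 = -0.0036407871
R = -10.7555380264 − 0.0036407871 = -10.7591788135
Shift from A(h/2): −0.0036407871.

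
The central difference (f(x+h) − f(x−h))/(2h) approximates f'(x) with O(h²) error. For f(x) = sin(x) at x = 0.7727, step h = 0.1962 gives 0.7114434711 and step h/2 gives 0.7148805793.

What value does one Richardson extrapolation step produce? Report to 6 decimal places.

Leading term ∝ h^2; use weight 4 = 2^2.
Weighted: 2.8595223172 − 0.7114434711 = 2.1480788461
(4 × 0.7148805793 − 0.7114434711)/(4 − 1) = 0.7160262820

0.716026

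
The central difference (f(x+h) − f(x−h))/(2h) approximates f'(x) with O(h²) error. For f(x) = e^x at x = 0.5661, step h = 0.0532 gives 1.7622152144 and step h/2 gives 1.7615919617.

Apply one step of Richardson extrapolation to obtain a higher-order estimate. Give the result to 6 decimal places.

1.761384

The method has order 2: 2^2 = 4.
4·1.7615919617 − 1.7622152144 = 5.2841526324
Divide by 2^2 − 1 = 3.
So the Richardson estimate is 1.7613842108.
Correction |R − A(h/2)| = 2.078e-04; gap |A(h/2) − A(h)| = 6.233e-04.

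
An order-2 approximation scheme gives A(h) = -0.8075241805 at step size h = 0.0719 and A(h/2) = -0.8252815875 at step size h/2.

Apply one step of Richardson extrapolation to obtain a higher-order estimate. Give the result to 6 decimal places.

-0.831201

The method has order 2: 2^2 = 4.
Weighted: (-3.3011263500) − (-0.8075241805) = -2.4936021695
Divide by 2^2 − 1 = 3.
(4×(-0.8252815875) − (-0.8075241805))/(4 − 1) = -0.8312007232
Shift from A(h/2): −0.0059191357.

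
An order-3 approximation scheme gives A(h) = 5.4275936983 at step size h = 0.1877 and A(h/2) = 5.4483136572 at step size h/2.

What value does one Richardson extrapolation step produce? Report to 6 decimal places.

Order 3 gives 2^r = 8 and 2^r − 1 = 7.
8*5.4483136572 − 5.4275936983 = 38.1589155593
38.1589155593 ÷ 7 = 5.4512736513

5.451274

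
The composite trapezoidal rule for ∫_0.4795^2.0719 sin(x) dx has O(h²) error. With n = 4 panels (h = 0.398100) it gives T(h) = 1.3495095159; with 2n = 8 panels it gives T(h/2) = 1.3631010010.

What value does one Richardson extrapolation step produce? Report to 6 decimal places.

The method has order 2: 2^2 = 4.
4×1.3631010010 − 1.3495095159 = 4.1028944881
(4×1.3631010010 − 1.3495095159)/(4 − 1) = 1.3676314960

1.367631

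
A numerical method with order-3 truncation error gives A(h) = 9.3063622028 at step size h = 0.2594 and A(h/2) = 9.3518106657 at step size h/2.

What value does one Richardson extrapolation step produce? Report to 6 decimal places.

9.358303

Leading term ∝ h^3; use weight 8 = 2^3.
Weighted: 74.8144853256 − 9.3063622028 = 65.5081231228
65.5081231228 ÷ 7 = 9.3583033033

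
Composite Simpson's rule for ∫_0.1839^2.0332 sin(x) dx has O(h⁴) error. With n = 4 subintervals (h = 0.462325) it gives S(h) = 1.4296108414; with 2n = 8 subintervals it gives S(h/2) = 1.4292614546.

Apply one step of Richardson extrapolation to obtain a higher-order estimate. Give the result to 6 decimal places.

1.429238

The method has order 4: 2^4 = 16.
Weighted: 22.8681832736 − 1.4296108414 = 21.4385724322
Denominator 16 − 1 = 15.
R = 21.4385724322/15 = 1.4292381621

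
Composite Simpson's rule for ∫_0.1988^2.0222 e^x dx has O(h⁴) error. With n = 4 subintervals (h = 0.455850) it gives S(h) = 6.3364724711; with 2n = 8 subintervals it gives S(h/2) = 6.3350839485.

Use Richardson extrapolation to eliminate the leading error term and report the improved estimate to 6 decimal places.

6.334991

The method has order 4: 2^4 = 16.
16×6.3350839485 = 101.3613431760; 101.3613431760 − 6.3364724711 = 95.0248707049
Divide by 2^4 − 1 = 15.
95.0248707049 ÷ 15 = 6.3349913803
Shift from A(h/2): −0.0000925682.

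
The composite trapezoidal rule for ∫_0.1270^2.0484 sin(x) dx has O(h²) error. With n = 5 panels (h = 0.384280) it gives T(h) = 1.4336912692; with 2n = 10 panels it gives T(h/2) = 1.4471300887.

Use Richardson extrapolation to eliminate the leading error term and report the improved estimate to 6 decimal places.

r = 2: numerator weight 4, denominator 3.
4 × 1.4471300887 = 5.7885203548; subtract 1.4336912692 → 4.3548290856
4.3548290856 ÷ 3 = 1.4516096952
Shift from A(h/2): +0.0044796065.

1.451610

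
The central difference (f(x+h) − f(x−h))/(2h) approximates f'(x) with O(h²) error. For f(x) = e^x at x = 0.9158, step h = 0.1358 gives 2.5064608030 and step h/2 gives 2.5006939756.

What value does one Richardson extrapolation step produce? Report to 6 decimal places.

2.498772

Error is O(h^2); halving h shrinks it by 2^2 = 4.
4·2.5006939756 − 2.5064608030 = 7.4963150994
7.4963150994 ÷ 3 = 2.4987716998
Gap between inputs: 5.767e-03; correction applied: −0.0019222758.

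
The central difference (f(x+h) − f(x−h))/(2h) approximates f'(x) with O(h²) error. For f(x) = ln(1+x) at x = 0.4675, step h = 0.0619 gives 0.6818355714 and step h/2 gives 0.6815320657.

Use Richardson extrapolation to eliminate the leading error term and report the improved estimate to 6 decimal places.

0.681431

With r = 2 the leading error scales as h^2, so the weight is 2^2 = 4.
Difference of the inputs: 0.6815320657 − 0.6818355714 = -0.0003035057
Divide by 2^2 − 1 = 3: (-0.0003035057)/3 = -0.0001011686
R = 0.6815320657 − 0.0001011686 = 0.6814308971
Gap between inputs: 3.035e-04; correction applied: −0.0001011686.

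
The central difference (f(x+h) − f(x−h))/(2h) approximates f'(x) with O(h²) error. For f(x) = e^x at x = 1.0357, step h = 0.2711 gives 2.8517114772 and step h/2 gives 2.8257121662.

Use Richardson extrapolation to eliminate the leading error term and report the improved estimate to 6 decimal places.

Method order is 2; weight 2^2 = 4.
2^2·A(h/2) = 11.3028486648; minus A(h) gives 8.4511371876.
(4·2.8257121662 − 2.8517114772)/(4 − 1) = 2.8170457292

2.817046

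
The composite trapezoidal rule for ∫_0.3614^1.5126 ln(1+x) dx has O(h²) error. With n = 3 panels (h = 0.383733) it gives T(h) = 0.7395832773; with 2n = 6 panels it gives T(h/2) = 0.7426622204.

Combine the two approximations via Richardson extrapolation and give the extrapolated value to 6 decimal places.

Method order is 2; weight 2^2 = 4.
A(h/2) − A(h) = 0.7426622204 − 0.7395832773 = 0.0030789431
Correction (A(h/2) − A(h))/(4 − 1) = 0.0030789431/3 = 0.0010263144
R = A(h/2) + (A(h/2) − A(h))/3 = 0.7426622204 + 0.0010263144 = 0.7436885348

0.743689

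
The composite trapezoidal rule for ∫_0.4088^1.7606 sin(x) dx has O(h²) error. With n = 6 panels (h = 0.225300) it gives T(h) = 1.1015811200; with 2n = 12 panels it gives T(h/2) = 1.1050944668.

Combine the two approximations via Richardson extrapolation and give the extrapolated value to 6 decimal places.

r = 2: numerator weight 4, denominator 3.
Top: 4(1.1050944668) − (1.1015811200) = 3.3187967472
Divide by 2^2 − 1 = 3.
So the Richardson estimate is 1.1062655824.
Correction |R − A(h/2)| = 1.171e-03; gap |A(h/2) − A(h)| = 3.513e-03.

1.106266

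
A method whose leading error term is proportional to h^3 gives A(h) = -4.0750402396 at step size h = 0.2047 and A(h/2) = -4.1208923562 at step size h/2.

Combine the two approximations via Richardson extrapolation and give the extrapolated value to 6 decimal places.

-4.127443

Leading term ∝ h^3; use weight 8 = 2^3.
8*(-4.1208923562) = -32.9671388496; subtract (-4.0750402396) → -28.8920986100
Divide by 2^3 − 1 = 7.
Extrapolated: (-28.8920986100) / 7 = -4.1274426586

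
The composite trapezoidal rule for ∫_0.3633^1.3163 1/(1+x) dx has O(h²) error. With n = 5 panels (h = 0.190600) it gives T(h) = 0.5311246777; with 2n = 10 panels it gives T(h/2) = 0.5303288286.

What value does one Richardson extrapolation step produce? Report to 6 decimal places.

0.530064

With r = 2 the leading error scales as h^2, so the weight is 2^2 = 4.
4*0.5303288286 − 0.5311246777 = 1.5901906367
Divide by 2^2 − 1 = 3.
So the Richardson estimate is 0.5300635456.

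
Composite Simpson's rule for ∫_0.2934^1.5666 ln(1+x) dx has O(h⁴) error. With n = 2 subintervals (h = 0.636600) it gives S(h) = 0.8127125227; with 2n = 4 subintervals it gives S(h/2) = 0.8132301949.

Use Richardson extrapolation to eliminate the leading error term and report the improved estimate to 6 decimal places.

Order 4 gives 2^r = 16 and 2^r − 1 = 15.
Numerator 16·A(h/2) − A(h) = 16·0.8132301949 − 0.8127125227 = 12.1989705957
R = 12.1989705957/15 = 0.8132647064
Gap between inputs: 5.177e-04; correction applied: +0.0000345115.

0.813265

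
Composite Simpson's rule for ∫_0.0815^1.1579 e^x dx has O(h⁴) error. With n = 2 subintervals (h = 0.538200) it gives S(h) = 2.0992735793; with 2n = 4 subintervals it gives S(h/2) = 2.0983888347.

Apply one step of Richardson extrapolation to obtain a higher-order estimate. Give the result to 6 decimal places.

Order 4 gives 2^r = 16 and 2^r − 1 = 15.
16×2.0983888347 − 2.0992735793 = 31.4749477759
(16×2.0983888347 − 2.0992735793)/(16 − 1) = 2.0983298517
Gap between inputs: 8.847e-04; correction applied: −0.0000589830.

2.098330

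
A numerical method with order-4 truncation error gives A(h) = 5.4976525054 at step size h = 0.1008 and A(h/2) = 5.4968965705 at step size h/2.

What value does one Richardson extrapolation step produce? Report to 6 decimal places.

5.496846

r = 4, so 2^r = 16.
Weighted: 87.9503451280 − 5.4976525054 = 82.4526926226
Denominator 16 − 1 = 15.
Extrapolated: 82.4526926226 / 15 = 5.4968461748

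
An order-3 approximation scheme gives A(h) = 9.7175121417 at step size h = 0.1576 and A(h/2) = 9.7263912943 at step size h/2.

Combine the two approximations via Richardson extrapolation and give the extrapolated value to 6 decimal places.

With r = 3 the leading error scales as h^3, so the weight is 2^3 = 8.
Numerator 8*A(h/2) − A(h) = 8*9.7263912943 − 9.7175121417 = 68.0936182127
Divide by 2^3 − 1 = 7.
So the Richardson estimate is 9.7276597447.

9.727660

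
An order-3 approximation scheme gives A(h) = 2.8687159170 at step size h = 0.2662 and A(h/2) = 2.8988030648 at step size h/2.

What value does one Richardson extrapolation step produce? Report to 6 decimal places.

With r = 3 the leading error scales as h^3, so the weight is 2^3 = 8.
Numerator 8*A(h/2) − A(h) = 8*2.8988030648 − 2.8687159170 = 20.3217086014
Extrapolated: 20.3217086014 / 7 = 2.9031012288

2.903101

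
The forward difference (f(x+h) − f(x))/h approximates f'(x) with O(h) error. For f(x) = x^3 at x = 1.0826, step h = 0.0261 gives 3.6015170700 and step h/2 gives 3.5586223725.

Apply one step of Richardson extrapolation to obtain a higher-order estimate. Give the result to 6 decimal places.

Order 1 gives 2^r = 2 and 2^r − 1 = 1.
2^1·A(h/2) = 7.1172447450; minus A(h) gives 3.5157276750.
3.5157276750 ÷ 1 = 3.5157276750

3.515728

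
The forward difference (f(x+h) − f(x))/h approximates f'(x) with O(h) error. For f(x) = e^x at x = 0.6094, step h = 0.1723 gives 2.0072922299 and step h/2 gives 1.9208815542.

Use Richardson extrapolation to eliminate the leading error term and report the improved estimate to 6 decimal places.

Error is O(h^1); halving h shrinks it by 2^1 = 2.
2^1·A(h/2) = 3.8417631084; minus A(h) gives 1.8344708785.
Divide by 2^1 − 1 = 1.
So the Richardson estimate is 1.8344708785.
Correction |R − A(h/2)| = 8.641e-02; gap |A(h/2) − A(h)| = 8.641e-02.

1.834471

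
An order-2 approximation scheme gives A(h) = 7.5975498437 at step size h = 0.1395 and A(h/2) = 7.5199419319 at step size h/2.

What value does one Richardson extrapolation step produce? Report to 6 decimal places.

The method has order 2: 2^2 = 4.
4*7.5199419319 = 30.0797677276; 30.0797677276 − 7.5975498437 = 22.4822178839
Extrapolated: 22.4822178839 / 3 = 7.4940726280

7.494073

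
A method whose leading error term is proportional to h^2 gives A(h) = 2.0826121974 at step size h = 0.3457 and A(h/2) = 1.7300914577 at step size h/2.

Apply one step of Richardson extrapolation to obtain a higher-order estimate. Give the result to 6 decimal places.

1.612585

With r = 2 the leading error scales as h^2, so the weight is 2^2 = 4.
2^2 × A(h/2) = 6.9203658308; minus A(h) gives 4.8377536334.
Denominator 4 − 1 = 3.
R = 4.8377536334/3 = 1.6125845445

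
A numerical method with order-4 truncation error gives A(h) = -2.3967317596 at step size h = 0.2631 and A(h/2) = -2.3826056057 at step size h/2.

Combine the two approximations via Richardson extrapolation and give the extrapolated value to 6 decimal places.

r = 4: numerator weight 16, denominator 15.
16 × (-2.3826056057) = -38.1216896912; (-38.1216896912) − (-2.3967317596) = -35.7249579316
Divide by 2^4 − 1 = 15.
Extrapolated: (-35.7249579316) / 15 = -2.3816638621

-2.381664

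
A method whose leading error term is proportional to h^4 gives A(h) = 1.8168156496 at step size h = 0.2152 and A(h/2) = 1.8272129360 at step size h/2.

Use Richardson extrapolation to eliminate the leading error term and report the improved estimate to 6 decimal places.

Order 4 gives 2^r = 16 and 2^r − 1 = 15.
16 × 1.8272129360 = 29.2354069760; subtract 1.8168156496 → 27.4185913264
Extrapolated: 27.4185913264 / 15 = 1.8279060884

1.827906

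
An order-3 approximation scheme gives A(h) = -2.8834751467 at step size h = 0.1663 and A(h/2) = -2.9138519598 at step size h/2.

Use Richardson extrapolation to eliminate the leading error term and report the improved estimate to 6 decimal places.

-2.918192

r = 3, so 2^r = 8.
2^3×A(h/2) = -23.3108156784; minus A(h) gives -20.4273405317.
(-20.4273405317) ÷ 7 = -2.9181915045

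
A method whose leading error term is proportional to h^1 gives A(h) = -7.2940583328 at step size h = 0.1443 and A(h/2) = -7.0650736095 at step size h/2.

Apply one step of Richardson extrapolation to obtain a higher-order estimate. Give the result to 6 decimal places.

r = 1, so 2^r = 2.
Weighted: (-14.1301472190) − (-7.2940583328) = -6.8360888862
Denominator 2 − 1 = 1.
Extrapolated: (-6.8360888862) / 1 = -6.8360888862

-6.836089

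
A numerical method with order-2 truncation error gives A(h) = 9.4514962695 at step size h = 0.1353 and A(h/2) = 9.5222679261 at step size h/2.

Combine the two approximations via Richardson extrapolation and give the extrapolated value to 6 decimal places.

9.545858

The method has order 2: 2^2 = 4.
Numerator 4 × A(h/2) − A(h) = 4 × 9.5222679261 − 9.4514962695 = 28.6375754349
Extrapolated: 28.6375754349 / 3 = 9.5458584783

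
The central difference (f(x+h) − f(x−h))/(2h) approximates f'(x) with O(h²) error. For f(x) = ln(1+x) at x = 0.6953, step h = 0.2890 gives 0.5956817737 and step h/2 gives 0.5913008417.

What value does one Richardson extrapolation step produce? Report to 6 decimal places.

The method has order 2: 2^2 = 4.
4 × 0.5913008417 = 2.3652033668; subtract 0.5956817737 → 1.7695215931
Denominator 4 − 1 = 3.
Extrapolated: 1.7695215931 / 3 = 0.5898405310

0.589841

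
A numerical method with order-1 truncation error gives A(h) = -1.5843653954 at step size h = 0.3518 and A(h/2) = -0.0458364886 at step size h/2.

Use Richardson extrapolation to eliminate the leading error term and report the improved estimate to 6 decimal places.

r = 1: numerator weight 2, denominator 1.
Top: 2(-0.0458364886) − (-1.5843653954) = 1.4926924182
R = 1.4926924182/1 = 1.4926924182
Correction |R − A(h/2)| = 1.539e+00; gap |A(h/2) − A(h)| = 1.539e+00.

1.492692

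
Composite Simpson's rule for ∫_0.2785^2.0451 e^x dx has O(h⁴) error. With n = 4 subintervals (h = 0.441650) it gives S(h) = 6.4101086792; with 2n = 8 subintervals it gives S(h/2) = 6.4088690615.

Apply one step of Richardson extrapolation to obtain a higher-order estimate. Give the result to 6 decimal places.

6.408786

Leading term ∝ h^4; use weight 16 = 2^4.
Difference of the inputs: 6.4088690615 − 6.4101086792 = -0.0012396177
Divide by 2^4 − 1 = 15: (-0.0012396177)/15 = -0.0000826412
R = A(h/2) + (A(h/2) − A(h))/15 = 6.4088690615 − 0.0000826412 = 6.4087864203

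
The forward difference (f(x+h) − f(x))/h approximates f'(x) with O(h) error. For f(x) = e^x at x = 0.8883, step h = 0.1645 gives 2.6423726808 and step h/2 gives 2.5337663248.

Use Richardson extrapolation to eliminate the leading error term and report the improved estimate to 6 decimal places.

Leading term ∝ h^1; use weight 2 = 2^1.
Top: 2(2.5337663248) − (2.6423726808) = 2.4251599688
Extrapolated: 2.4251599688 / 1 = 2.4251599688

2.425160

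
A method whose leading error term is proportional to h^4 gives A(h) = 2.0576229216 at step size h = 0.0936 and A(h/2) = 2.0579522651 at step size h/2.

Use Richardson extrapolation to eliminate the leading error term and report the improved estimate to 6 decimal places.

Order 4 gives 2^r = 16 and 2^r − 1 = 15.
Weighted: 32.9272362416 − 2.0576229216 = 30.8696133200
Divide by 2^4 − 1 = 15.
Extrapolated: 30.8696133200 / 15 = 2.0579742213

2.057974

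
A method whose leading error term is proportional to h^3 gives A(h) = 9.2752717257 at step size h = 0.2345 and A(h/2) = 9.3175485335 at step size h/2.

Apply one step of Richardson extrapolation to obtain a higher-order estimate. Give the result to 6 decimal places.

With r = 3 the leading error scales as h^3, so the weight is 2^3 = 8.
Difference of the inputs: 9.3175485335 − 9.2752717257 = 0.0422768078
Divide by 2^3 − 1 = 7: 0.0422768078/7 = 0.0060395440
R = A(h/2) + (A(h/2) − A(h))/7 = 9.3175485335 + 0.0060395440 = 9.3235880775

9.323588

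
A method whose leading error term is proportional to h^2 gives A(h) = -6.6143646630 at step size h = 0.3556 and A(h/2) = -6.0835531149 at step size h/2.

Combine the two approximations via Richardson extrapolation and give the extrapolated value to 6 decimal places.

-5.906616

Error is O(h^2); halving h shrinks it by 2^2 = 4.
Top: 4(-6.0835531149) − (-6.6143646630) = -17.7198477966
Divide by 2^2 − 1 = 3.
(4*(-6.0835531149) − (-6.6143646630))/(4 − 1) = -5.9066159322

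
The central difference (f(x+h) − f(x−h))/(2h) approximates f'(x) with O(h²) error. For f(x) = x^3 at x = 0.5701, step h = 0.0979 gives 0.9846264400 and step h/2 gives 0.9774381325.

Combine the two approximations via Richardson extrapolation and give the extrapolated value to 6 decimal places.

Leading term ∝ h^2; use weight 4 = 2^2.
Top: 4(0.9774381325) − (0.9846264400) = 2.9251260900
Divide by 2^2 − 1 = 3.
(4 × 0.9774381325 − 0.9846264400)/(4 − 1) = 0.9750420300

0.975042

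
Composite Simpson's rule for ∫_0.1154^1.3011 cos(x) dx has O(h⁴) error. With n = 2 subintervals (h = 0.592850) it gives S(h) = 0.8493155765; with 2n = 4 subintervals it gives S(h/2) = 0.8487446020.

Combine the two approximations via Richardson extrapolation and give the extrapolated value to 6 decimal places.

Method order is 4; weight 2^4 = 16.
Numerator 16*A(h/2) − A(h) = 16*0.8487446020 − 0.8493155765 = 12.7305980555
Denominator 16 − 1 = 15.
Result: 0.8487065370
Gap between inputs: 5.710e-04; correction applied: −0.0000380650.

0.848707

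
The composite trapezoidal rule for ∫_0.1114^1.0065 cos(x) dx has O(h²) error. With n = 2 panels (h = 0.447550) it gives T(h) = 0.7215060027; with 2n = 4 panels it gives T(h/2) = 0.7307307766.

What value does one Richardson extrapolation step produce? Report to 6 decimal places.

Error is O(h^2); halving h shrinks it by 2^2 = 4.
4·0.7307307766 − 0.7215060027 = 2.2014171037
2.2014171037 ÷ 3 = 0.7338057012
Shift from A(h/2): +0.0030749246.

0.733806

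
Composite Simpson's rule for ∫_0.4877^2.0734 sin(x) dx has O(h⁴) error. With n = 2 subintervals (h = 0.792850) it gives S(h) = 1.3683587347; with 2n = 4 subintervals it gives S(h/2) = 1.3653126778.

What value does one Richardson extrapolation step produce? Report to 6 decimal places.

r = 4: numerator weight 16, denominator 15.
2^4*A(h/2) = 21.8450028448; minus A(h) gives 20.4766441101.
Extrapolated: 20.4766441101 / 15 = 1.3651096073
Gap between inputs: 3.046e-03; correction applied: −0.0002030705.

1.365110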